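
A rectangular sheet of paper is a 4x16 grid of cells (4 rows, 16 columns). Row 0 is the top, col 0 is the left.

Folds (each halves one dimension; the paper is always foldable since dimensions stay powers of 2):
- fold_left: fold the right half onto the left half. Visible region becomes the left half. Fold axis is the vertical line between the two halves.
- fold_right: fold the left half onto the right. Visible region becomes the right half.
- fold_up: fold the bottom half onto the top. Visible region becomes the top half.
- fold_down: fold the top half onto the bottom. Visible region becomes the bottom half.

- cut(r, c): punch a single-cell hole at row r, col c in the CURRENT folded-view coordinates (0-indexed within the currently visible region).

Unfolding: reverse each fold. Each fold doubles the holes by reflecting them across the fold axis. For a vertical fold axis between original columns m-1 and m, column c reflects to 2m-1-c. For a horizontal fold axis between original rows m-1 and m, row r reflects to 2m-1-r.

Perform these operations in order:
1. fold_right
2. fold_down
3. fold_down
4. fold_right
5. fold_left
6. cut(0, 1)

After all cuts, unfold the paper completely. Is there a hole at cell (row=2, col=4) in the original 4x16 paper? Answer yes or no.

Answer: no

Derivation:
Op 1 fold_right: fold axis v@8; visible region now rows[0,4) x cols[8,16) = 4x8
Op 2 fold_down: fold axis h@2; visible region now rows[2,4) x cols[8,16) = 2x8
Op 3 fold_down: fold axis h@3; visible region now rows[3,4) x cols[8,16) = 1x8
Op 4 fold_right: fold axis v@12; visible region now rows[3,4) x cols[12,16) = 1x4
Op 5 fold_left: fold axis v@14; visible region now rows[3,4) x cols[12,14) = 1x2
Op 6 cut(0, 1): punch at orig (3,13); cuts so far [(3, 13)]; region rows[3,4) x cols[12,14) = 1x2
Unfold 1 (reflect across v@14): 2 holes -> [(3, 13), (3, 14)]
Unfold 2 (reflect across v@12): 4 holes -> [(3, 9), (3, 10), (3, 13), (3, 14)]
Unfold 3 (reflect across h@3): 8 holes -> [(2, 9), (2, 10), (2, 13), (2, 14), (3, 9), (3, 10), (3, 13), (3, 14)]
Unfold 4 (reflect across h@2): 16 holes -> [(0, 9), (0, 10), (0, 13), (0, 14), (1, 9), (1, 10), (1, 13), (1, 14), (2, 9), (2, 10), (2, 13), (2, 14), (3, 9), (3, 10), (3, 13), (3, 14)]
Unfold 5 (reflect across v@8): 32 holes -> [(0, 1), (0, 2), (0, 5), (0, 6), (0, 9), (0, 10), (0, 13), (0, 14), (1, 1), (1, 2), (1, 5), (1, 6), (1, 9), (1, 10), (1, 13), (1, 14), (2, 1), (2, 2), (2, 5), (2, 6), (2, 9), (2, 10), (2, 13), (2, 14), (3, 1), (3, 2), (3, 5), (3, 6), (3, 9), (3, 10), (3, 13), (3, 14)]
Holes: [(0, 1), (0, 2), (0, 5), (0, 6), (0, 9), (0, 10), (0, 13), (0, 14), (1, 1), (1, 2), (1, 5), (1, 6), (1, 9), (1, 10), (1, 13), (1, 14), (2, 1), (2, 2), (2, 5), (2, 6), (2, 9), (2, 10), (2, 13), (2, 14), (3, 1), (3, 2), (3, 5), (3, 6), (3, 9), (3, 10), (3, 13), (3, 14)]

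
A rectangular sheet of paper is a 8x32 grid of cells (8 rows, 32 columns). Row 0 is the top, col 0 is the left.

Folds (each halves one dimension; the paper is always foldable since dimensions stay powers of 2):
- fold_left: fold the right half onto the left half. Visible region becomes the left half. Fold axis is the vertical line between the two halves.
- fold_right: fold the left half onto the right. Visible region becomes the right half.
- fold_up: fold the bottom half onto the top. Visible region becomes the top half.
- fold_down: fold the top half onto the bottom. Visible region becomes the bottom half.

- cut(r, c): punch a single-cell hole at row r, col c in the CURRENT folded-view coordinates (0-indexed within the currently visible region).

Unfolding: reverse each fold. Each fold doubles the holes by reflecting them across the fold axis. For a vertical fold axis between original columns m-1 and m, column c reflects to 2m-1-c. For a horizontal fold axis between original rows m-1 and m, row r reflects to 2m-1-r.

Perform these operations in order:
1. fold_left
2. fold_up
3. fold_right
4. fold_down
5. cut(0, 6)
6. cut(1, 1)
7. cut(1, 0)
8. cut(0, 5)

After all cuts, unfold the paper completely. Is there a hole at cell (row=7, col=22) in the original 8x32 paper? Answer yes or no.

Answer: yes

Derivation:
Op 1 fold_left: fold axis v@16; visible region now rows[0,8) x cols[0,16) = 8x16
Op 2 fold_up: fold axis h@4; visible region now rows[0,4) x cols[0,16) = 4x16
Op 3 fold_right: fold axis v@8; visible region now rows[0,4) x cols[8,16) = 4x8
Op 4 fold_down: fold axis h@2; visible region now rows[2,4) x cols[8,16) = 2x8
Op 5 cut(0, 6): punch at orig (2,14); cuts so far [(2, 14)]; region rows[2,4) x cols[8,16) = 2x8
Op 6 cut(1, 1): punch at orig (3,9); cuts so far [(2, 14), (3, 9)]; region rows[2,4) x cols[8,16) = 2x8
Op 7 cut(1, 0): punch at orig (3,8); cuts so far [(2, 14), (3, 8), (3, 9)]; region rows[2,4) x cols[8,16) = 2x8
Op 8 cut(0, 5): punch at orig (2,13); cuts so far [(2, 13), (2, 14), (3, 8), (3, 9)]; region rows[2,4) x cols[8,16) = 2x8
Unfold 1 (reflect across h@2): 8 holes -> [(0, 8), (0, 9), (1, 13), (1, 14), (2, 13), (2, 14), (3, 8), (3, 9)]
Unfold 2 (reflect across v@8): 16 holes -> [(0, 6), (0, 7), (0, 8), (0, 9), (1, 1), (1, 2), (1, 13), (1, 14), (2, 1), (2, 2), (2, 13), (2, 14), (3, 6), (3, 7), (3, 8), (3, 9)]
Unfold 3 (reflect across h@4): 32 holes -> [(0, 6), (0, 7), (0, 8), (0, 9), (1, 1), (1, 2), (1, 13), (1, 14), (2, 1), (2, 2), (2, 13), (2, 14), (3, 6), (3, 7), (3, 8), (3, 9), (4, 6), (4, 7), (4, 8), (4, 9), (5, 1), (5, 2), (5, 13), (5, 14), (6, 1), (6, 2), (6, 13), (6, 14), (7, 6), (7, 7), (7, 8), (7, 9)]
Unfold 4 (reflect across v@16): 64 holes -> [(0, 6), (0, 7), (0, 8), (0, 9), (0, 22), (0, 23), (0, 24), (0, 25), (1, 1), (1, 2), (1, 13), (1, 14), (1, 17), (1, 18), (1, 29), (1, 30), (2, 1), (2, 2), (2, 13), (2, 14), (2, 17), (2, 18), (2, 29), (2, 30), (3, 6), (3, 7), (3, 8), (3, 9), (3, 22), (3, 23), (3, 24), (3, 25), (4, 6), (4, 7), (4, 8), (4, 9), (4, 22), (4, 23), (4, 24), (4, 25), (5, 1), (5, 2), (5, 13), (5, 14), (5, 17), (5, 18), (5, 29), (5, 30), (6, 1), (6, 2), (6, 13), (6, 14), (6, 17), (6, 18), (6, 29), (6, 30), (7, 6), (7, 7), (7, 8), (7, 9), (7, 22), (7, 23), (7, 24), (7, 25)]
Holes: [(0, 6), (0, 7), (0, 8), (0, 9), (0, 22), (0, 23), (0, 24), (0, 25), (1, 1), (1, 2), (1, 13), (1, 14), (1, 17), (1, 18), (1, 29), (1, 30), (2, 1), (2, 2), (2, 13), (2, 14), (2, 17), (2, 18), (2, 29), (2, 30), (3, 6), (3, 7), (3, 8), (3, 9), (3, 22), (3, 23), (3, 24), (3, 25), (4, 6), (4, 7), (4, 8), (4, 9), (4, 22), (4, 23), (4, 24), (4, 25), (5, 1), (5, 2), (5, 13), (5, 14), (5, 17), (5, 18), (5, 29), (5, 30), (6, 1), (6, 2), (6, 13), (6, 14), (6, 17), (6, 18), (6, 29), (6, 30), (7, 6), (7, 7), (7, 8), (7, 9), (7, 22), (7, 23), (7, 24), (7, 25)]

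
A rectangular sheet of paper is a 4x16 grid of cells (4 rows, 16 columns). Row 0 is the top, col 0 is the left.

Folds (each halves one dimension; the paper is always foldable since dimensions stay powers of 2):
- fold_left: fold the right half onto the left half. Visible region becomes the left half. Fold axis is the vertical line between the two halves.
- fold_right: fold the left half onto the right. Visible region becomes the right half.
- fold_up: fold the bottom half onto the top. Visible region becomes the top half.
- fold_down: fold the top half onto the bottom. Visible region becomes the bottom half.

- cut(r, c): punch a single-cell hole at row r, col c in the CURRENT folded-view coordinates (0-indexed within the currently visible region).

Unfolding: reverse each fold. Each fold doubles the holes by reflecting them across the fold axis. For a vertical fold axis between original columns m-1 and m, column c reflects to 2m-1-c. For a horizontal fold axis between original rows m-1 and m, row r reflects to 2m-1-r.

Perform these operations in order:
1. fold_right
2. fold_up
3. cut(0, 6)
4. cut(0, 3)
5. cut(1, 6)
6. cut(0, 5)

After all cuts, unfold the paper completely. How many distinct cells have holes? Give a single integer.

Op 1 fold_right: fold axis v@8; visible region now rows[0,4) x cols[8,16) = 4x8
Op 2 fold_up: fold axis h@2; visible region now rows[0,2) x cols[8,16) = 2x8
Op 3 cut(0, 6): punch at orig (0,14); cuts so far [(0, 14)]; region rows[0,2) x cols[8,16) = 2x8
Op 4 cut(0, 3): punch at orig (0,11); cuts so far [(0, 11), (0, 14)]; region rows[0,2) x cols[8,16) = 2x8
Op 5 cut(1, 6): punch at orig (1,14); cuts so far [(0, 11), (0, 14), (1, 14)]; region rows[0,2) x cols[8,16) = 2x8
Op 6 cut(0, 5): punch at orig (0,13); cuts so far [(0, 11), (0, 13), (0, 14), (1, 14)]; region rows[0,2) x cols[8,16) = 2x8
Unfold 1 (reflect across h@2): 8 holes -> [(0, 11), (0, 13), (0, 14), (1, 14), (2, 14), (3, 11), (3, 13), (3, 14)]
Unfold 2 (reflect across v@8): 16 holes -> [(0, 1), (0, 2), (0, 4), (0, 11), (0, 13), (0, 14), (1, 1), (1, 14), (2, 1), (2, 14), (3, 1), (3, 2), (3, 4), (3, 11), (3, 13), (3, 14)]

Answer: 16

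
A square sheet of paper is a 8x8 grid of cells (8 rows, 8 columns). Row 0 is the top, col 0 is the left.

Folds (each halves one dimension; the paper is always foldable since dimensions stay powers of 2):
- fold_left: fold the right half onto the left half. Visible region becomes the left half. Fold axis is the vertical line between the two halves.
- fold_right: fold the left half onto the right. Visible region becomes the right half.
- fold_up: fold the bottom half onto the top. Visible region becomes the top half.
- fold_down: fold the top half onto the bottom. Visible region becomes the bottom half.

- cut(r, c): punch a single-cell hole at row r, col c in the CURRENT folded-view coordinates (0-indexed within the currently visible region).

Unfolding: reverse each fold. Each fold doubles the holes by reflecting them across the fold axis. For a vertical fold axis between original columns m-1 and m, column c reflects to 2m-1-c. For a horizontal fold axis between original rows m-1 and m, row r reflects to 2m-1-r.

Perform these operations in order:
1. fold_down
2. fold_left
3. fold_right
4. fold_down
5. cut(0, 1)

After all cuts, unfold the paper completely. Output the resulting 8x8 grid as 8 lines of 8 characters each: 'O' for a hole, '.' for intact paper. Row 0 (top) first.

Op 1 fold_down: fold axis h@4; visible region now rows[4,8) x cols[0,8) = 4x8
Op 2 fold_left: fold axis v@4; visible region now rows[4,8) x cols[0,4) = 4x4
Op 3 fold_right: fold axis v@2; visible region now rows[4,8) x cols[2,4) = 4x2
Op 4 fold_down: fold axis h@6; visible region now rows[6,8) x cols[2,4) = 2x2
Op 5 cut(0, 1): punch at orig (6,3); cuts so far [(6, 3)]; region rows[6,8) x cols[2,4) = 2x2
Unfold 1 (reflect across h@6): 2 holes -> [(5, 3), (6, 3)]
Unfold 2 (reflect across v@2): 4 holes -> [(5, 0), (5, 3), (6, 0), (6, 3)]
Unfold 3 (reflect across v@4): 8 holes -> [(5, 0), (5, 3), (5, 4), (5, 7), (6, 0), (6, 3), (6, 4), (6, 7)]
Unfold 4 (reflect across h@4): 16 holes -> [(1, 0), (1, 3), (1, 4), (1, 7), (2, 0), (2, 3), (2, 4), (2, 7), (5, 0), (5, 3), (5, 4), (5, 7), (6, 0), (6, 3), (6, 4), (6, 7)]

Answer: ........
O..OO..O
O..OO..O
........
........
O..OO..O
O..OO..O
........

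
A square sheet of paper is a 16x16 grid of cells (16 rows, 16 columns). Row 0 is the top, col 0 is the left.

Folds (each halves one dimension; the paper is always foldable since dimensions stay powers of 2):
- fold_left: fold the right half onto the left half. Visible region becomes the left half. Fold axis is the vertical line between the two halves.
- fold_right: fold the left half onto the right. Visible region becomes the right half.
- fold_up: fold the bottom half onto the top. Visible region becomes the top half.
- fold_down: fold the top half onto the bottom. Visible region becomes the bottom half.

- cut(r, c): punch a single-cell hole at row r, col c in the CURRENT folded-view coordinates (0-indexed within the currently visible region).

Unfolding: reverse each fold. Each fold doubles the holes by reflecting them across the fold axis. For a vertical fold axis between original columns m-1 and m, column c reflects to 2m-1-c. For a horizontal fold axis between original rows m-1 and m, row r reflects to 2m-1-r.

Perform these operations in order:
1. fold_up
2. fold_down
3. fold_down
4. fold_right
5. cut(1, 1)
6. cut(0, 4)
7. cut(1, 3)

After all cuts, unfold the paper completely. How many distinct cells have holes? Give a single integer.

Op 1 fold_up: fold axis h@8; visible region now rows[0,8) x cols[0,16) = 8x16
Op 2 fold_down: fold axis h@4; visible region now rows[4,8) x cols[0,16) = 4x16
Op 3 fold_down: fold axis h@6; visible region now rows[6,8) x cols[0,16) = 2x16
Op 4 fold_right: fold axis v@8; visible region now rows[6,8) x cols[8,16) = 2x8
Op 5 cut(1, 1): punch at orig (7,9); cuts so far [(7, 9)]; region rows[6,8) x cols[8,16) = 2x8
Op 6 cut(0, 4): punch at orig (6,12); cuts so far [(6, 12), (7, 9)]; region rows[6,8) x cols[8,16) = 2x8
Op 7 cut(1, 3): punch at orig (7,11); cuts so far [(6, 12), (7, 9), (7, 11)]; region rows[6,8) x cols[8,16) = 2x8
Unfold 1 (reflect across v@8): 6 holes -> [(6, 3), (6, 12), (7, 4), (7, 6), (7, 9), (7, 11)]
Unfold 2 (reflect across h@6): 12 holes -> [(4, 4), (4, 6), (4, 9), (4, 11), (5, 3), (5, 12), (6, 3), (6, 12), (7, 4), (7, 6), (7, 9), (7, 11)]
Unfold 3 (reflect across h@4): 24 holes -> [(0, 4), (0, 6), (0, 9), (0, 11), (1, 3), (1, 12), (2, 3), (2, 12), (3, 4), (3, 6), (3, 9), (3, 11), (4, 4), (4, 6), (4, 9), (4, 11), (5, 3), (5, 12), (6, 3), (6, 12), (7, 4), (7, 6), (7, 9), (7, 11)]
Unfold 4 (reflect across h@8): 48 holes -> [(0, 4), (0, 6), (0, 9), (0, 11), (1, 3), (1, 12), (2, 3), (2, 12), (3, 4), (3, 6), (3, 9), (3, 11), (4, 4), (4, 6), (4, 9), (4, 11), (5, 3), (5, 12), (6, 3), (6, 12), (7, 4), (7, 6), (7, 9), (7, 11), (8, 4), (8, 6), (8, 9), (8, 11), (9, 3), (9, 12), (10, 3), (10, 12), (11, 4), (11, 6), (11, 9), (11, 11), (12, 4), (12, 6), (12, 9), (12, 11), (13, 3), (13, 12), (14, 3), (14, 12), (15, 4), (15, 6), (15, 9), (15, 11)]

Answer: 48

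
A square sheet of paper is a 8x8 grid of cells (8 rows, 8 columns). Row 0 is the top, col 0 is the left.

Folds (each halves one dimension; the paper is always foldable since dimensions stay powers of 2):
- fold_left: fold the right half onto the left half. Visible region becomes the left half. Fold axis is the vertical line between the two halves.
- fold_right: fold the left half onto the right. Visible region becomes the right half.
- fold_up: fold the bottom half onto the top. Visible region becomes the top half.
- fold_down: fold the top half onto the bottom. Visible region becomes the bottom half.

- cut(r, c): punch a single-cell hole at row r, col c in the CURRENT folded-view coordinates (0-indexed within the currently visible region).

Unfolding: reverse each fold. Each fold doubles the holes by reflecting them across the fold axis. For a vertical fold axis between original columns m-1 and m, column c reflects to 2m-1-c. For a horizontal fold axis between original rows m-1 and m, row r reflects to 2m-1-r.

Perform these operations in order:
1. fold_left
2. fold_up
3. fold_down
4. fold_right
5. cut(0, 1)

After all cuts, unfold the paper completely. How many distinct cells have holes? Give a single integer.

Op 1 fold_left: fold axis v@4; visible region now rows[0,8) x cols[0,4) = 8x4
Op 2 fold_up: fold axis h@4; visible region now rows[0,4) x cols[0,4) = 4x4
Op 3 fold_down: fold axis h@2; visible region now rows[2,4) x cols[0,4) = 2x4
Op 4 fold_right: fold axis v@2; visible region now rows[2,4) x cols[2,4) = 2x2
Op 5 cut(0, 1): punch at orig (2,3); cuts so far [(2, 3)]; region rows[2,4) x cols[2,4) = 2x2
Unfold 1 (reflect across v@2): 2 holes -> [(2, 0), (2, 3)]
Unfold 2 (reflect across h@2): 4 holes -> [(1, 0), (1, 3), (2, 0), (2, 3)]
Unfold 3 (reflect across h@4): 8 holes -> [(1, 0), (1, 3), (2, 0), (2, 3), (5, 0), (5, 3), (6, 0), (6, 3)]
Unfold 4 (reflect across v@4): 16 holes -> [(1, 0), (1, 3), (1, 4), (1, 7), (2, 0), (2, 3), (2, 4), (2, 7), (5, 0), (5, 3), (5, 4), (5, 7), (6, 0), (6, 3), (6, 4), (6, 7)]

Answer: 16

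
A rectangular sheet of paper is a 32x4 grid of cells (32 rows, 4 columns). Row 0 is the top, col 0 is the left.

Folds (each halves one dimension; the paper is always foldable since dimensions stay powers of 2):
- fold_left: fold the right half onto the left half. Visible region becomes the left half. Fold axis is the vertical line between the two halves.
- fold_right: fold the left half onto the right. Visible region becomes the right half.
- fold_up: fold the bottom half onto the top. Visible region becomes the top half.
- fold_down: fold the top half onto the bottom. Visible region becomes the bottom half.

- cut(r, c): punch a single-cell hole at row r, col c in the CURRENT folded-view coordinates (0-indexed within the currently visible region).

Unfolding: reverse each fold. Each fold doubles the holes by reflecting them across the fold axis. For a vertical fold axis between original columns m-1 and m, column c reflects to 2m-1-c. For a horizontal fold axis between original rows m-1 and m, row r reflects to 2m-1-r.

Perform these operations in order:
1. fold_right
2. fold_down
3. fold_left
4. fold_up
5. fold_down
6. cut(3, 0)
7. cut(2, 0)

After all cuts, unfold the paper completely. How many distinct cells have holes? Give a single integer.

Answer: 64

Derivation:
Op 1 fold_right: fold axis v@2; visible region now rows[0,32) x cols[2,4) = 32x2
Op 2 fold_down: fold axis h@16; visible region now rows[16,32) x cols[2,4) = 16x2
Op 3 fold_left: fold axis v@3; visible region now rows[16,32) x cols[2,3) = 16x1
Op 4 fold_up: fold axis h@24; visible region now rows[16,24) x cols[2,3) = 8x1
Op 5 fold_down: fold axis h@20; visible region now rows[20,24) x cols[2,3) = 4x1
Op 6 cut(3, 0): punch at orig (23,2); cuts so far [(23, 2)]; region rows[20,24) x cols[2,3) = 4x1
Op 7 cut(2, 0): punch at orig (22,2); cuts so far [(22, 2), (23, 2)]; region rows[20,24) x cols[2,3) = 4x1
Unfold 1 (reflect across h@20): 4 holes -> [(16, 2), (17, 2), (22, 2), (23, 2)]
Unfold 2 (reflect across h@24): 8 holes -> [(16, 2), (17, 2), (22, 2), (23, 2), (24, 2), (25, 2), (30, 2), (31, 2)]
Unfold 3 (reflect across v@3): 16 holes -> [(16, 2), (16, 3), (17, 2), (17, 3), (22, 2), (22, 3), (23, 2), (23, 3), (24, 2), (24, 3), (25, 2), (25, 3), (30, 2), (30, 3), (31, 2), (31, 3)]
Unfold 4 (reflect across h@16): 32 holes -> [(0, 2), (0, 3), (1, 2), (1, 3), (6, 2), (6, 3), (7, 2), (7, 3), (8, 2), (8, 3), (9, 2), (9, 3), (14, 2), (14, 3), (15, 2), (15, 3), (16, 2), (16, 3), (17, 2), (17, 3), (22, 2), (22, 3), (23, 2), (23, 3), (24, 2), (24, 3), (25, 2), (25, 3), (30, 2), (30, 3), (31, 2), (31, 3)]
Unfold 5 (reflect across v@2): 64 holes -> [(0, 0), (0, 1), (0, 2), (0, 3), (1, 0), (1, 1), (1, 2), (1, 3), (6, 0), (6, 1), (6, 2), (6, 3), (7, 0), (7, 1), (7, 2), (7, 3), (8, 0), (8, 1), (8, 2), (8, 3), (9, 0), (9, 1), (9, 2), (9, 3), (14, 0), (14, 1), (14, 2), (14, 3), (15, 0), (15, 1), (15, 2), (15, 3), (16, 0), (16, 1), (16, 2), (16, 3), (17, 0), (17, 1), (17, 2), (17, 3), (22, 0), (22, 1), (22, 2), (22, 3), (23, 0), (23, 1), (23, 2), (23, 3), (24, 0), (24, 1), (24, 2), (24, 3), (25, 0), (25, 1), (25, 2), (25, 3), (30, 0), (30, 1), (30, 2), (30, 3), (31, 0), (31, 1), (31, 2), (31, 3)]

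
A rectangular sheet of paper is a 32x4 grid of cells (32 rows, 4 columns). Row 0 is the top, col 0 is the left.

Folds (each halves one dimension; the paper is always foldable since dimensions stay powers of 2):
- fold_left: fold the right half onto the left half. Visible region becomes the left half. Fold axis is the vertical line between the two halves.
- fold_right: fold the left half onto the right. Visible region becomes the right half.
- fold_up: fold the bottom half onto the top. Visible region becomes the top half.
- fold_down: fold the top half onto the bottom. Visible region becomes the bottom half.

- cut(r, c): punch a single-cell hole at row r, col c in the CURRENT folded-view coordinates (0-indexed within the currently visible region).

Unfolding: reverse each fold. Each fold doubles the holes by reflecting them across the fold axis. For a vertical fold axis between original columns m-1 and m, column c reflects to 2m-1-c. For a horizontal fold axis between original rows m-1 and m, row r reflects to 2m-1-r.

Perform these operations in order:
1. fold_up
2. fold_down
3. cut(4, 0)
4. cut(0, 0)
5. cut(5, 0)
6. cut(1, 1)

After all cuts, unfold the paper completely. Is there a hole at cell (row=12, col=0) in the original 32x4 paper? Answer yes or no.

Op 1 fold_up: fold axis h@16; visible region now rows[0,16) x cols[0,4) = 16x4
Op 2 fold_down: fold axis h@8; visible region now rows[8,16) x cols[0,4) = 8x4
Op 3 cut(4, 0): punch at orig (12,0); cuts so far [(12, 0)]; region rows[8,16) x cols[0,4) = 8x4
Op 4 cut(0, 0): punch at orig (8,0); cuts so far [(8, 0), (12, 0)]; region rows[8,16) x cols[0,4) = 8x4
Op 5 cut(5, 0): punch at orig (13,0); cuts so far [(8, 0), (12, 0), (13, 0)]; region rows[8,16) x cols[0,4) = 8x4
Op 6 cut(1, 1): punch at orig (9,1); cuts so far [(8, 0), (9, 1), (12, 0), (13, 0)]; region rows[8,16) x cols[0,4) = 8x4
Unfold 1 (reflect across h@8): 8 holes -> [(2, 0), (3, 0), (6, 1), (7, 0), (8, 0), (9, 1), (12, 0), (13, 0)]
Unfold 2 (reflect across h@16): 16 holes -> [(2, 0), (3, 0), (6, 1), (7, 0), (8, 0), (9, 1), (12, 0), (13, 0), (18, 0), (19, 0), (22, 1), (23, 0), (24, 0), (25, 1), (28, 0), (29, 0)]
Holes: [(2, 0), (3, 0), (6, 1), (7, 0), (8, 0), (9, 1), (12, 0), (13, 0), (18, 0), (19, 0), (22, 1), (23, 0), (24, 0), (25, 1), (28, 0), (29, 0)]

Answer: yes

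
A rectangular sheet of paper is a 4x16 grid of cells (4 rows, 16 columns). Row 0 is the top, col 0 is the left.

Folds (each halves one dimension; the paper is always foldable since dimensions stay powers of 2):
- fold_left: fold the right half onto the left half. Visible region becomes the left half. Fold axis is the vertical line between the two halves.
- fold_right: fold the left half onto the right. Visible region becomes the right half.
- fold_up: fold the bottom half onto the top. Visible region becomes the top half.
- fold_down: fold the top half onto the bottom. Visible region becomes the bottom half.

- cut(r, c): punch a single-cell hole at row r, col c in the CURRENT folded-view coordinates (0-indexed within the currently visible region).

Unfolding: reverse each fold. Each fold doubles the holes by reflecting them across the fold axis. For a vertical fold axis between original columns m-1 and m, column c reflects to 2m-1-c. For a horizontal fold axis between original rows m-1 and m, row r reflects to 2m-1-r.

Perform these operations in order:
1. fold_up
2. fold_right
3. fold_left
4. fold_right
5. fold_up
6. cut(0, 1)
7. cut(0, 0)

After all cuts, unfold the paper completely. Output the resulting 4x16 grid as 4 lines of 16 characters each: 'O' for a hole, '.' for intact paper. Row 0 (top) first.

Answer: OOOOOOOOOOOOOOOO
OOOOOOOOOOOOOOOO
OOOOOOOOOOOOOOOO
OOOOOOOOOOOOOOOO

Derivation:
Op 1 fold_up: fold axis h@2; visible region now rows[0,2) x cols[0,16) = 2x16
Op 2 fold_right: fold axis v@8; visible region now rows[0,2) x cols[8,16) = 2x8
Op 3 fold_left: fold axis v@12; visible region now rows[0,2) x cols[8,12) = 2x4
Op 4 fold_right: fold axis v@10; visible region now rows[0,2) x cols[10,12) = 2x2
Op 5 fold_up: fold axis h@1; visible region now rows[0,1) x cols[10,12) = 1x2
Op 6 cut(0, 1): punch at orig (0,11); cuts so far [(0, 11)]; region rows[0,1) x cols[10,12) = 1x2
Op 7 cut(0, 0): punch at orig (0,10); cuts so far [(0, 10), (0, 11)]; region rows[0,1) x cols[10,12) = 1x2
Unfold 1 (reflect across h@1): 4 holes -> [(0, 10), (0, 11), (1, 10), (1, 11)]
Unfold 2 (reflect across v@10): 8 holes -> [(0, 8), (0, 9), (0, 10), (0, 11), (1, 8), (1, 9), (1, 10), (1, 11)]
Unfold 3 (reflect across v@12): 16 holes -> [(0, 8), (0, 9), (0, 10), (0, 11), (0, 12), (0, 13), (0, 14), (0, 15), (1, 8), (1, 9), (1, 10), (1, 11), (1, 12), (1, 13), (1, 14), (1, 15)]
Unfold 4 (reflect across v@8): 32 holes -> [(0, 0), (0, 1), (0, 2), (0, 3), (0, 4), (0, 5), (0, 6), (0, 7), (0, 8), (0, 9), (0, 10), (0, 11), (0, 12), (0, 13), (0, 14), (0, 15), (1, 0), (1, 1), (1, 2), (1, 3), (1, 4), (1, 5), (1, 6), (1, 7), (1, 8), (1, 9), (1, 10), (1, 11), (1, 12), (1, 13), (1, 14), (1, 15)]
Unfold 5 (reflect across h@2): 64 holes -> [(0, 0), (0, 1), (0, 2), (0, 3), (0, 4), (0, 5), (0, 6), (0, 7), (0, 8), (0, 9), (0, 10), (0, 11), (0, 12), (0, 13), (0, 14), (0, 15), (1, 0), (1, 1), (1, 2), (1, 3), (1, 4), (1, 5), (1, 6), (1, 7), (1, 8), (1, 9), (1, 10), (1, 11), (1, 12), (1, 13), (1, 14), (1, 15), (2, 0), (2, 1), (2, 2), (2, 3), (2, 4), (2, 5), (2, 6), (2, 7), (2, 8), (2, 9), (2, 10), (2, 11), (2, 12), (2, 13), (2, 14), (2, 15), (3, 0), (3, 1), (3, 2), (3, 3), (3, 4), (3, 5), (3, 6), (3, 7), (3, 8), (3, 9), (3, 10), (3, 11), (3, 12), (3, 13), (3, 14), (3, 15)]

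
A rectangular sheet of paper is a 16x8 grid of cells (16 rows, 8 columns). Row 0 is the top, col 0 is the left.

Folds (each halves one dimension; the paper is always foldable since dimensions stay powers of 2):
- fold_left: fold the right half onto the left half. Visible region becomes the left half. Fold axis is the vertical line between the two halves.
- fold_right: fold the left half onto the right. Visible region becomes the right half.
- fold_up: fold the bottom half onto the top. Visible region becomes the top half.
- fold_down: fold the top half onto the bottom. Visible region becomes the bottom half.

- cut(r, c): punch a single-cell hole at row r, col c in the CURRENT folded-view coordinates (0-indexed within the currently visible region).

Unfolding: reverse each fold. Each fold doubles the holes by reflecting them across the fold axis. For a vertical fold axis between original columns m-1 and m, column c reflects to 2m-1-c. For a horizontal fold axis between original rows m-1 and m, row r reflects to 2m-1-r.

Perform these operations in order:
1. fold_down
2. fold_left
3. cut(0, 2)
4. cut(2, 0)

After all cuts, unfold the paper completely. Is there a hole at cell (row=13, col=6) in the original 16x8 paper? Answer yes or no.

Answer: no

Derivation:
Op 1 fold_down: fold axis h@8; visible region now rows[8,16) x cols[0,8) = 8x8
Op 2 fold_left: fold axis v@4; visible region now rows[8,16) x cols[0,4) = 8x4
Op 3 cut(0, 2): punch at orig (8,2); cuts so far [(8, 2)]; region rows[8,16) x cols[0,4) = 8x4
Op 4 cut(2, 0): punch at orig (10,0); cuts so far [(8, 2), (10, 0)]; region rows[8,16) x cols[0,4) = 8x4
Unfold 1 (reflect across v@4): 4 holes -> [(8, 2), (8, 5), (10, 0), (10, 7)]
Unfold 2 (reflect across h@8): 8 holes -> [(5, 0), (5, 7), (7, 2), (7, 5), (8, 2), (8, 5), (10, 0), (10, 7)]
Holes: [(5, 0), (5, 7), (7, 2), (7, 5), (8, 2), (8, 5), (10, 0), (10, 7)]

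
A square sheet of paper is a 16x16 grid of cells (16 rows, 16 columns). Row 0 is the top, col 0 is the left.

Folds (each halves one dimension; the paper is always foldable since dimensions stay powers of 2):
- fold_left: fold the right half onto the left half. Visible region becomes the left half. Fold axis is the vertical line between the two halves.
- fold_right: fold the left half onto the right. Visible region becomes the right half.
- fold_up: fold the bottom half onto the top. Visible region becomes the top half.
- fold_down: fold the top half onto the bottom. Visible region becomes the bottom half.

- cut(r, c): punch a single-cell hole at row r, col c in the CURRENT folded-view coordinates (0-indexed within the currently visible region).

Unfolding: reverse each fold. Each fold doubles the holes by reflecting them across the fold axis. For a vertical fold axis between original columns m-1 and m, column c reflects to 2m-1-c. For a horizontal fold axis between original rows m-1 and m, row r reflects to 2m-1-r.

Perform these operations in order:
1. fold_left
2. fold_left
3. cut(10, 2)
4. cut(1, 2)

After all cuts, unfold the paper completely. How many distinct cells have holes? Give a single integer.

Answer: 8

Derivation:
Op 1 fold_left: fold axis v@8; visible region now rows[0,16) x cols[0,8) = 16x8
Op 2 fold_left: fold axis v@4; visible region now rows[0,16) x cols[0,4) = 16x4
Op 3 cut(10, 2): punch at orig (10,2); cuts so far [(10, 2)]; region rows[0,16) x cols[0,4) = 16x4
Op 4 cut(1, 2): punch at orig (1,2); cuts so far [(1, 2), (10, 2)]; region rows[0,16) x cols[0,4) = 16x4
Unfold 1 (reflect across v@4): 4 holes -> [(1, 2), (1, 5), (10, 2), (10, 5)]
Unfold 2 (reflect across v@8): 8 holes -> [(1, 2), (1, 5), (1, 10), (1, 13), (10, 2), (10, 5), (10, 10), (10, 13)]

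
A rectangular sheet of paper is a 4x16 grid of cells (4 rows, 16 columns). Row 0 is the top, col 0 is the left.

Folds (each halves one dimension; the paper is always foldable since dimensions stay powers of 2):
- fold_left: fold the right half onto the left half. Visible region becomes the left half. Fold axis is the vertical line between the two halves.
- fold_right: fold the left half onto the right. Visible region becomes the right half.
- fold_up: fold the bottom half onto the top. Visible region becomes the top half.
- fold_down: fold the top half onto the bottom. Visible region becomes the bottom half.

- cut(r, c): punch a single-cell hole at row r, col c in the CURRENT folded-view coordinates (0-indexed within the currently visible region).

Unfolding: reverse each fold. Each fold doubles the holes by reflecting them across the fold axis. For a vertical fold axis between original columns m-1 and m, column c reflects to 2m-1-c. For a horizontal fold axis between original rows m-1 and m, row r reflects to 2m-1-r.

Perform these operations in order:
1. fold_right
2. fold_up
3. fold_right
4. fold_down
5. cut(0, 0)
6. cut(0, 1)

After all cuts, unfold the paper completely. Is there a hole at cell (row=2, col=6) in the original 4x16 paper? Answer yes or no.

Op 1 fold_right: fold axis v@8; visible region now rows[0,4) x cols[8,16) = 4x8
Op 2 fold_up: fold axis h@2; visible region now rows[0,2) x cols[8,16) = 2x8
Op 3 fold_right: fold axis v@12; visible region now rows[0,2) x cols[12,16) = 2x4
Op 4 fold_down: fold axis h@1; visible region now rows[1,2) x cols[12,16) = 1x4
Op 5 cut(0, 0): punch at orig (1,12); cuts so far [(1, 12)]; region rows[1,2) x cols[12,16) = 1x4
Op 6 cut(0, 1): punch at orig (1,13); cuts so far [(1, 12), (1, 13)]; region rows[1,2) x cols[12,16) = 1x4
Unfold 1 (reflect across h@1): 4 holes -> [(0, 12), (0, 13), (1, 12), (1, 13)]
Unfold 2 (reflect across v@12): 8 holes -> [(0, 10), (0, 11), (0, 12), (0, 13), (1, 10), (1, 11), (1, 12), (1, 13)]
Unfold 3 (reflect across h@2): 16 holes -> [(0, 10), (0, 11), (0, 12), (0, 13), (1, 10), (1, 11), (1, 12), (1, 13), (2, 10), (2, 11), (2, 12), (2, 13), (3, 10), (3, 11), (3, 12), (3, 13)]
Unfold 4 (reflect across v@8): 32 holes -> [(0, 2), (0, 3), (0, 4), (0, 5), (0, 10), (0, 11), (0, 12), (0, 13), (1, 2), (1, 3), (1, 4), (1, 5), (1, 10), (1, 11), (1, 12), (1, 13), (2, 2), (2, 3), (2, 4), (2, 5), (2, 10), (2, 11), (2, 12), (2, 13), (3, 2), (3, 3), (3, 4), (3, 5), (3, 10), (3, 11), (3, 12), (3, 13)]
Holes: [(0, 2), (0, 3), (0, 4), (0, 5), (0, 10), (0, 11), (0, 12), (0, 13), (1, 2), (1, 3), (1, 4), (1, 5), (1, 10), (1, 11), (1, 12), (1, 13), (2, 2), (2, 3), (2, 4), (2, 5), (2, 10), (2, 11), (2, 12), (2, 13), (3, 2), (3, 3), (3, 4), (3, 5), (3, 10), (3, 11), (3, 12), (3, 13)]

Answer: no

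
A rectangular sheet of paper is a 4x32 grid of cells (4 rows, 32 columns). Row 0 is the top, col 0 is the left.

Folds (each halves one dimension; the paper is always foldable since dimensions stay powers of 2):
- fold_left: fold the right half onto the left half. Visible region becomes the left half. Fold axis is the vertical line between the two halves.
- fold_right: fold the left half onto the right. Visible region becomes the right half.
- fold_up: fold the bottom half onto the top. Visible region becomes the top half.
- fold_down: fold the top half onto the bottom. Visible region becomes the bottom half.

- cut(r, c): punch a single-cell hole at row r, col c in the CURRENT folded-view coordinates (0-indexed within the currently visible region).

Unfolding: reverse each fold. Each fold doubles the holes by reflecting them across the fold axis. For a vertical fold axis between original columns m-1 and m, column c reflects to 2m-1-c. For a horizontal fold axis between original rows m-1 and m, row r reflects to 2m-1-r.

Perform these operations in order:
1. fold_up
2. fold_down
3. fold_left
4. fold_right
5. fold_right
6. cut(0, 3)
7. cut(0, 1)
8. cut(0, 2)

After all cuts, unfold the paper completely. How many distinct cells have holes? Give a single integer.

Op 1 fold_up: fold axis h@2; visible region now rows[0,2) x cols[0,32) = 2x32
Op 2 fold_down: fold axis h@1; visible region now rows[1,2) x cols[0,32) = 1x32
Op 3 fold_left: fold axis v@16; visible region now rows[1,2) x cols[0,16) = 1x16
Op 4 fold_right: fold axis v@8; visible region now rows[1,2) x cols[8,16) = 1x8
Op 5 fold_right: fold axis v@12; visible region now rows[1,2) x cols[12,16) = 1x4
Op 6 cut(0, 3): punch at orig (1,15); cuts so far [(1, 15)]; region rows[1,2) x cols[12,16) = 1x4
Op 7 cut(0, 1): punch at orig (1,13); cuts so far [(1, 13), (1, 15)]; region rows[1,2) x cols[12,16) = 1x4
Op 8 cut(0, 2): punch at orig (1,14); cuts so far [(1, 13), (1, 14), (1, 15)]; region rows[1,2) x cols[12,16) = 1x4
Unfold 1 (reflect across v@12): 6 holes -> [(1, 8), (1, 9), (1, 10), (1, 13), (1, 14), (1, 15)]
Unfold 2 (reflect across v@8): 12 holes -> [(1, 0), (1, 1), (1, 2), (1, 5), (1, 6), (1, 7), (1, 8), (1, 9), (1, 10), (1, 13), (1, 14), (1, 15)]
Unfold 3 (reflect across v@16): 24 holes -> [(1, 0), (1, 1), (1, 2), (1, 5), (1, 6), (1, 7), (1, 8), (1, 9), (1, 10), (1, 13), (1, 14), (1, 15), (1, 16), (1, 17), (1, 18), (1, 21), (1, 22), (1, 23), (1, 24), (1, 25), (1, 26), (1, 29), (1, 30), (1, 31)]
Unfold 4 (reflect across h@1): 48 holes -> [(0, 0), (0, 1), (0, 2), (0, 5), (0, 6), (0, 7), (0, 8), (0, 9), (0, 10), (0, 13), (0, 14), (0, 15), (0, 16), (0, 17), (0, 18), (0, 21), (0, 22), (0, 23), (0, 24), (0, 25), (0, 26), (0, 29), (0, 30), (0, 31), (1, 0), (1, 1), (1, 2), (1, 5), (1, 6), (1, 7), (1, 8), (1, 9), (1, 10), (1, 13), (1, 14), (1, 15), (1, 16), (1, 17), (1, 18), (1, 21), (1, 22), (1, 23), (1, 24), (1, 25), (1, 26), (1, 29), (1, 30), (1, 31)]
Unfold 5 (reflect across h@2): 96 holes -> [(0, 0), (0, 1), (0, 2), (0, 5), (0, 6), (0, 7), (0, 8), (0, 9), (0, 10), (0, 13), (0, 14), (0, 15), (0, 16), (0, 17), (0, 18), (0, 21), (0, 22), (0, 23), (0, 24), (0, 25), (0, 26), (0, 29), (0, 30), (0, 31), (1, 0), (1, 1), (1, 2), (1, 5), (1, 6), (1, 7), (1, 8), (1, 9), (1, 10), (1, 13), (1, 14), (1, 15), (1, 16), (1, 17), (1, 18), (1, 21), (1, 22), (1, 23), (1, 24), (1, 25), (1, 26), (1, 29), (1, 30), (1, 31), (2, 0), (2, 1), (2, 2), (2, 5), (2, 6), (2, 7), (2, 8), (2, 9), (2, 10), (2, 13), (2, 14), (2, 15), (2, 16), (2, 17), (2, 18), (2, 21), (2, 22), (2, 23), (2, 24), (2, 25), (2, 26), (2, 29), (2, 30), (2, 31), (3, 0), (3, 1), (3, 2), (3, 5), (3, 6), (3, 7), (3, 8), (3, 9), (3, 10), (3, 13), (3, 14), (3, 15), (3, 16), (3, 17), (3, 18), (3, 21), (3, 22), (3, 23), (3, 24), (3, 25), (3, 26), (3, 29), (3, 30), (3, 31)]

Answer: 96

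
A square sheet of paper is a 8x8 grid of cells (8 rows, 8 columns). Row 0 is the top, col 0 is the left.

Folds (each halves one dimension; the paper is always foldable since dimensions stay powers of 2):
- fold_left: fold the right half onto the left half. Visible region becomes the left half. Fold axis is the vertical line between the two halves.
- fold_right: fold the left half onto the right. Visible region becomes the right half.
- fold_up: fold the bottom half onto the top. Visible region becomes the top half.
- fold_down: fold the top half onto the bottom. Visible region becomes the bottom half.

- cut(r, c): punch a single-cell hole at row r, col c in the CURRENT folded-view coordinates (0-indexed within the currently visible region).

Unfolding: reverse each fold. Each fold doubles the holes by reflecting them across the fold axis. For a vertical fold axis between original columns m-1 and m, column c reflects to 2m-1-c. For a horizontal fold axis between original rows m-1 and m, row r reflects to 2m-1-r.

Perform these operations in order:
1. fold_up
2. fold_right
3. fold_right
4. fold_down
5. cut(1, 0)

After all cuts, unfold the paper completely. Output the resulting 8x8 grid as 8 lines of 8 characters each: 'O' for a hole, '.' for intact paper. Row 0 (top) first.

Answer: .OO..OO.
........
........
.OO..OO.
.OO..OO.
........
........
.OO..OO.

Derivation:
Op 1 fold_up: fold axis h@4; visible region now rows[0,4) x cols[0,8) = 4x8
Op 2 fold_right: fold axis v@4; visible region now rows[0,4) x cols[4,8) = 4x4
Op 3 fold_right: fold axis v@6; visible region now rows[0,4) x cols[6,8) = 4x2
Op 4 fold_down: fold axis h@2; visible region now rows[2,4) x cols[6,8) = 2x2
Op 5 cut(1, 0): punch at orig (3,6); cuts so far [(3, 6)]; region rows[2,4) x cols[6,8) = 2x2
Unfold 1 (reflect across h@2): 2 holes -> [(0, 6), (3, 6)]
Unfold 2 (reflect across v@6): 4 holes -> [(0, 5), (0, 6), (3, 5), (3, 6)]
Unfold 3 (reflect across v@4): 8 holes -> [(0, 1), (0, 2), (0, 5), (0, 6), (3, 1), (3, 2), (3, 5), (3, 6)]
Unfold 4 (reflect across h@4): 16 holes -> [(0, 1), (0, 2), (0, 5), (0, 6), (3, 1), (3, 2), (3, 5), (3, 6), (4, 1), (4, 2), (4, 5), (4, 6), (7, 1), (7, 2), (7, 5), (7, 6)]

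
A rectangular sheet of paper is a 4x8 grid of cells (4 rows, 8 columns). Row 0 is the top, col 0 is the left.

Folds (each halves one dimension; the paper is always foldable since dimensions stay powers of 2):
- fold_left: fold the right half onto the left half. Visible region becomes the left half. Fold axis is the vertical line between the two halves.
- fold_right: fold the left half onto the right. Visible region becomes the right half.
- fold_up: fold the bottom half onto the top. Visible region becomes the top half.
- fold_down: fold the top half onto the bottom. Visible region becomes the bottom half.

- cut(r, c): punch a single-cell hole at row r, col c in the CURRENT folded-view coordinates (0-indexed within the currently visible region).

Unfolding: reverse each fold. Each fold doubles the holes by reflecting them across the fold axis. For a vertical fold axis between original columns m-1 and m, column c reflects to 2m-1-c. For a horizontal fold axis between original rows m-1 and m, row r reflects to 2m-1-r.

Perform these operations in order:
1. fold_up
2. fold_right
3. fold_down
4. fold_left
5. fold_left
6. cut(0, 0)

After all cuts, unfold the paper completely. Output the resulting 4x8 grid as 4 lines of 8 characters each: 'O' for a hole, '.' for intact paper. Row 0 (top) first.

Op 1 fold_up: fold axis h@2; visible region now rows[0,2) x cols[0,8) = 2x8
Op 2 fold_right: fold axis v@4; visible region now rows[0,2) x cols[4,8) = 2x4
Op 3 fold_down: fold axis h@1; visible region now rows[1,2) x cols[4,8) = 1x4
Op 4 fold_left: fold axis v@6; visible region now rows[1,2) x cols[4,6) = 1x2
Op 5 fold_left: fold axis v@5; visible region now rows[1,2) x cols[4,5) = 1x1
Op 6 cut(0, 0): punch at orig (1,4); cuts so far [(1, 4)]; region rows[1,2) x cols[4,5) = 1x1
Unfold 1 (reflect across v@5): 2 holes -> [(1, 4), (1, 5)]
Unfold 2 (reflect across v@6): 4 holes -> [(1, 4), (1, 5), (1, 6), (1, 7)]
Unfold 3 (reflect across h@1): 8 holes -> [(0, 4), (0, 5), (0, 6), (0, 7), (1, 4), (1, 5), (1, 6), (1, 7)]
Unfold 4 (reflect across v@4): 16 holes -> [(0, 0), (0, 1), (0, 2), (0, 3), (0, 4), (0, 5), (0, 6), (0, 7), (1, 0), (1, 1), (1, 2), (1, 3), (1, 4), (1, 5), (1, 6), (1, 7)]
Unfold 5 (reflect across h@2): 32 holes -> [(0, 0), (0, 1), (0, 2), (0, 3), (0, 4), (0, 5), (0, 6), (0, 7), (1, 0), (1, 1), (1, 2), (1, 3), (1, 4), (1, 5), (1, 6), (1, 7), (2, 0), (2, 1), (2, 2), (2, 3), (2, 4), (2, 5), (2, 6), (2, 7), (3, 0), (3, 1), (3, 2), (3, 3), (3, 4), (3, 5), (3, 6), (3, 7)]

Answer: OOOOOOOO
OOOOOOOO
OOOOOOOO
OOOOOOOO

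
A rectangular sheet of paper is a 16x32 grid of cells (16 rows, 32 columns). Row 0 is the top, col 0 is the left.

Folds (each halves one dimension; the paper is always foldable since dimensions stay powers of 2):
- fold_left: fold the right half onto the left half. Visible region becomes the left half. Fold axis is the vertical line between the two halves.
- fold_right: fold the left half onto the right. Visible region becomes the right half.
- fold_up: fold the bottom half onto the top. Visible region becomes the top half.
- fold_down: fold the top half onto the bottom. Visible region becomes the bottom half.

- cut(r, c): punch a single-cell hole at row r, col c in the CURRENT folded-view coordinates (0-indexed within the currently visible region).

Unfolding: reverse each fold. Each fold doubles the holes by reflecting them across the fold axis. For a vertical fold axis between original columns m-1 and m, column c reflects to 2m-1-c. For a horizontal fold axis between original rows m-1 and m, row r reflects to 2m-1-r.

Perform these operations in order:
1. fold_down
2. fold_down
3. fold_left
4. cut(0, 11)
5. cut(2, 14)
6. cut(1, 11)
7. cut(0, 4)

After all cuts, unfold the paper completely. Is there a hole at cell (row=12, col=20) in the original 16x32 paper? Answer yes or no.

Op 1 fold_down: fold axis h@8; visible region now rows[8,16) x cols[0,32) = 8x32
Op 2 fold_down: fold axis h@12; visible region now rows[12,16) x cols[0,32) = 4x32
Op 3 fold_left: fold axis v@16; visible region now rows[12,16) x cols[0,16) = 4x16
Op 4 cut(0, 11): punch at orig (12,11); cuts so far [(12, 11)]; region rows[12,16) x cols[0,16) = 4x16
Op 5 cut(2, 14): punch at orig (14,14); cuts so far [(12, 11), (14, 14)]; region rows[12,16) x cols[0,16) = 4x16
Op 6 cut(1, 11): punch at orig (13,11); cuts so far [(12, 11), (13, 11), (14, 14)]; region rows[12,16) x cols[0,16) = 4x16
Op 7 cut(0, 4): punch at orig (12,4); cuts so far [(12, 4), (12, 11), (13, 11), (14, 14)]; region rows[12,16) x cols[0,16) = 4x16
Unfold 1 (reflect across v@16): 8 holes -> [(12, 4), (12, 11), (12, 20), (12, 27), (13, 11), (13, 20), (14, 14), (14, 17)]
Unfold 2 (reflect across h@12): 16 holes -> [(9, 14), (9, 17), (10, 11), (10, 20), (11, 4), (11, 11), (11, 20), (11, 27), (12, 4), (12, 11), (12, 20), (12, 27), (13, 11), (13, 20), (14, 14), (14, 17)]
Unfold 3 (reflect across h@8): 32 holes -> [(1, 14), (1, 17), (2, 11), (2, 20), (3, 4), (3, 11), (3, 20), (3, 27), (4, 4), (4, 11), (4, 20), (4, 27), (5, 11), (5, 20), (6, 14), (6, 17), (9, 14), (9, 17), (10, 11), (10, 20), (11, 4), (11, 11), (11, 20), (11, 27), (12, 4), (12, 11), (12, 20), (12, 27), (13, 11), (13, 20), (14, 14), (14, 17)]
Holes: [(1, 14), (1, 17), (2, 11), (2, 20), (3, 4), (3, 11), (3, 20), (3, 27), (4, 4), (4, 11), (4, 20), (4, 27), (5, 11), (5, 20), (6, 14), (6, 17), (9, 14), (9, 17), (10, 11), (10, 20), (11, 4), (11, 11), (11, 20), (11, 27), (12, 4), (12, 11), (12, 20), (12, 27), (13, 11), (13, 20), (14, 14), (14, 17)]

Answer: yes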